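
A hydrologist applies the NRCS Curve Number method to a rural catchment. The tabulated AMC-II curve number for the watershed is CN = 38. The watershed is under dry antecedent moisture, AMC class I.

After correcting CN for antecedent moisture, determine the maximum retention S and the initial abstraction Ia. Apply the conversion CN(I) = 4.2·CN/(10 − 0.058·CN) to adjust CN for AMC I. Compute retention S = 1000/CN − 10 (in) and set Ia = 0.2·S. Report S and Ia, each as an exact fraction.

CN(I) from CN(II)=38: (4.2·38)/(10 − 0.058·38) = 39900/1949 ≈ 20.472
Max retention: S = 1000/(39900/1949) − 10 = 15500/399 in (≈ 38.847 in)
Ia = 0.2·(15500/399) = 3100/399 in ≈ 7.769 in

S = 15500/399 in ≈ 38.847 in; Ia = 3100/399 in ≈ 7.769 in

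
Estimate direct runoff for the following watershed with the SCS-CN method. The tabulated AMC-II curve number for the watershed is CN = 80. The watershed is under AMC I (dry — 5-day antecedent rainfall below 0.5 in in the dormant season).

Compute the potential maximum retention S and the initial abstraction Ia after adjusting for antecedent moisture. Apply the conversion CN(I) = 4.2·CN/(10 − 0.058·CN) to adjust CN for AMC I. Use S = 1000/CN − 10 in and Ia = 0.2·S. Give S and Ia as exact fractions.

S = 125/21 in ≈ 5.952 in; Ia = 25/21 in ≈ 1.190 in

Dry (AMC I): CN(I) = 4.2·80/(10 − 0.058·80) = 336/(134/25) = 4200/67 ≈ 62.687
Retention S: 1000/CN − 10 with CN=62.687 → S = 125/21 ≈ 5.952 in
Ia = 0.2S: 0.2·5.952 = 1.190 in (exactly 25/21)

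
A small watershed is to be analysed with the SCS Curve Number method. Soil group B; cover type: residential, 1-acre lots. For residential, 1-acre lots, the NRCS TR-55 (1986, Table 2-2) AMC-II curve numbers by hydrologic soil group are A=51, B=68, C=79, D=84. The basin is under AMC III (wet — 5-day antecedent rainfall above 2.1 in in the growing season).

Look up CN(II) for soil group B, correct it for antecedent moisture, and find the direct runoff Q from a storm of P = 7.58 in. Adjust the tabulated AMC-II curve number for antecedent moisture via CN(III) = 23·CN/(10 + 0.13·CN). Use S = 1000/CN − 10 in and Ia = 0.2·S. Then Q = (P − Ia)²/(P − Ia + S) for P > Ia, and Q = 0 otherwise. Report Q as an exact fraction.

NRCS table: residential, 1-acre lots, soil group B → CN(II) = 68
CN(III) from CN(II)=68: (23·68)/(10 + 0.13·68) = 39100/471 ≈ 83.015
Max retention: S = 1000/(39100/471) − 10 = 800/391 in (≈ 2.046 in)
Ia = 0.2S: 0.2·2.046 = 0.409 in (exactly 160/391)
P − Ia = 7.580 − 0.409 = 140189/19550 ≈ 7.171 in (> 0, runoff occurs)
Q = (140189/19550)²/((140189/19550) + 800/391) = (19652955721/382202500)/(180189/19550) = 19652955721/3522694950 in ≈ 5.579 in

Q = 19652955721/3522694950 in ≈ 5.579 in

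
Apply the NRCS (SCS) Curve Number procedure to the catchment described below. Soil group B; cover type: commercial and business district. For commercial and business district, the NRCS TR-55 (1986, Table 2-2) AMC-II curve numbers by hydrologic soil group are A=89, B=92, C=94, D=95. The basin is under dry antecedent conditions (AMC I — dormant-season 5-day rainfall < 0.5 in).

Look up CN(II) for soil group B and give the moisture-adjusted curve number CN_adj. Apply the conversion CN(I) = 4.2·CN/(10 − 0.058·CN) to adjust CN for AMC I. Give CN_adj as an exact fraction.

NRCS table: commercial and business district, soil group B → CN(II) = 92
Adjust CN=92 to AMC I: 4.2·92/(10 − 0.058·92) → (1932/5) ÷ (583/125) = 48300/583 ≈ 82.847

CN_adj = 48300/583 ≈ 82.847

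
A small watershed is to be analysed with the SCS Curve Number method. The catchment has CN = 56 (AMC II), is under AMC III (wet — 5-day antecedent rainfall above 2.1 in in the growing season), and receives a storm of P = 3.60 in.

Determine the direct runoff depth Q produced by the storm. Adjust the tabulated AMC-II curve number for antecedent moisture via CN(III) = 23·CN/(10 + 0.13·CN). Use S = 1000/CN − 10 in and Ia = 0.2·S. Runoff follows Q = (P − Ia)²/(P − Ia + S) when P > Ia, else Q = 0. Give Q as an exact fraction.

Wet (AMC III): CN(III) = 23·56/(10 + 0.13·56) = 1288/(432/25) = 4025/54 ≈ 74.537
S = 1000/(4025/54) − 10 = 550/161 in ≈ 3.416 in
Ia = 0.2S: 0.2·3.416 = 0.683 in (exactly 110/161)
P − Ia = 3.600 − 0.683 = 2348/805 ≈ 2.917 in (> 0, runoff occurs)
Runoff Q = (P−Ia)²/(P−Ia+S) = (2.917)²/(2.917+3.416) = 2756552/2051945 ≈ 1.343 in

Q = 2756552/2051945 in ≈ 1.343 in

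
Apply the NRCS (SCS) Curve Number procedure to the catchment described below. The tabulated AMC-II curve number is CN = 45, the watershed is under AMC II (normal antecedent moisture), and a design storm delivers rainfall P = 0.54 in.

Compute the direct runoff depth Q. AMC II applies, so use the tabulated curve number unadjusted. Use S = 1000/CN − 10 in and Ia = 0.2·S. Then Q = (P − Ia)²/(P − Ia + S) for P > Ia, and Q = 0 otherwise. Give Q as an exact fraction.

Q = 0 in ≈ 0.000 in

Average conditions: CN = 45 (no AMC adjustment).
Retention S: 1000/CN − 10 with CN=45.000 → S = 110/9 ≈ 12.222 in
Initial abstraction Ia = S/5 = (110/9)/5 = 22/9 ≈ 2.444 in
P = 0.540 ≤ Ia = 2.444 in: entire storm abstracted, Q = 0.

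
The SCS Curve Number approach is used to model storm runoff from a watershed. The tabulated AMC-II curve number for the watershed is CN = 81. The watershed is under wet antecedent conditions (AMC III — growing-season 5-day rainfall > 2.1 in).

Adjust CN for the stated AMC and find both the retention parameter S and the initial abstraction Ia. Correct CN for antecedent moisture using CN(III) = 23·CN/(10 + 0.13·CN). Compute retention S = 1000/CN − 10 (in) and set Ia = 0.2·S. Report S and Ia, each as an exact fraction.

S = 1900/1863 in ≈ 1.020 in; Ia = 380/1863 in ≈ 0.204 in

CN(III) from CN(II)=81: (23·81)/(10 + 0.13·81) = 186300/2053 ≈ 90.745
Retention S: 1000/CN − 10 with CN=90.745 → S = 1900/1863 ≈ 1.020 in
Ia = 0.2S: 0.2·1.020 = 0.204 in (exactly 380/1863)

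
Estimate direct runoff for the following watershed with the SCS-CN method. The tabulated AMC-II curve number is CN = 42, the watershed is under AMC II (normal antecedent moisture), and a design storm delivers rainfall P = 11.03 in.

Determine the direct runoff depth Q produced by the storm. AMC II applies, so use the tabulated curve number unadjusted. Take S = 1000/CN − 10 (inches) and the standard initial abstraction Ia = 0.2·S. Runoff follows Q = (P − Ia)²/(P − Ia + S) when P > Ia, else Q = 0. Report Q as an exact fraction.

Q = 301473769/97362300 in ≈ 3.096 in

CN(II) = 42; AMC II needs no correction.
Retention S: 1000/CN − 10 with CN=42.000 → S = 290/21 ≈ 13.810 in
Ia = 0.2S: 0.2·13.810 = 2.762 in (exactly 58/21)
P − Ia = 11.030 − 2.762 = 17363/2100 ≈ 8.268 in (> 0, runoff occurs)
Runoff Q = (P−Ia)²/(P−Ia+S) = (8.268)²/(8.268+13.810) = 301473769/97362300 ≈ 3.096 in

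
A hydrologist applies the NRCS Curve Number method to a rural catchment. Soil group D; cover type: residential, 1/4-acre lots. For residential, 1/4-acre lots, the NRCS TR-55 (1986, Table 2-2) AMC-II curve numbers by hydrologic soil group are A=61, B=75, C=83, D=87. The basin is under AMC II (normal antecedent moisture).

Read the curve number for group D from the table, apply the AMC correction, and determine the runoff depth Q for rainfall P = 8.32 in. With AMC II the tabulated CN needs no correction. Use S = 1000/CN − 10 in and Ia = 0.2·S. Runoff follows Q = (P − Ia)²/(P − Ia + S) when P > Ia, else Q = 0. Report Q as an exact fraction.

NRCS table: residential, 1/4-acre lots, soil group D → CN(II) = 87
AMC II — tabulated CN = 87 applies directly.
S = 1000/87 − 10 = 130/87 in ≈ 1.494 in
Initial abstraction Ia = S/5 = (130/87)/5 = 26/87 ≈ 0.299 in
P − Ia = 8.320 − 0.299 = 17446/2175 ≈ 8.021 in (> 0, runoff occurs)
Runoff Q = (P−Ia)²/(P−Ia+S) = (8.021)²/(8.021+1.494) = 5853133/865650 ≈ 6.762 in

Q = 5853133/865650 in ≈ 6.762 in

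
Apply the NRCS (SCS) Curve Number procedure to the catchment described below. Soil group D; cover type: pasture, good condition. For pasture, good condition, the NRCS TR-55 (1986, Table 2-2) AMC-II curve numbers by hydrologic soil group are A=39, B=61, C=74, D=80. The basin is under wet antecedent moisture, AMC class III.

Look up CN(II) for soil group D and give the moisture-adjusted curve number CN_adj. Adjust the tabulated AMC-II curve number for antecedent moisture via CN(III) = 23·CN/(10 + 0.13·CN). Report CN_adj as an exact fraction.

NRCS table: pasture, good condition, soil group D → CN(II) = 80
CN(III) from CN(II)=80: (23·80)/(10 + 0.13·80) = 4600/51 ≈ 90.196

CN_adj = 4600/51 ≈ 90.196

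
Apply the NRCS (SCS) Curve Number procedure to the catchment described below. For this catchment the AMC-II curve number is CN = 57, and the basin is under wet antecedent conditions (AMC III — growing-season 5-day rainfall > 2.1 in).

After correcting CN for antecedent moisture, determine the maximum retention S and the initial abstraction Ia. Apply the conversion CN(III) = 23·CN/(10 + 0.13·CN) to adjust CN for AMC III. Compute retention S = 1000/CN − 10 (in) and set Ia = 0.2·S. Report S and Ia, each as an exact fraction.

CN(III) from CN(II)=57: (23·57)/(10 + 0.13·57) = 131100/1741 ≈ 75.302
S = 1000/(131100/1741) − 10 = 4300/1311 in ≈ 3.280 in
Initial abstraction Ia = S/5 = (4300/1311)/5 = 860/1311 ≈ 0.656 in

S = 4300/1311 in ≈ 3.280 in; Ia = 860/1311 in ≈ 0.656 in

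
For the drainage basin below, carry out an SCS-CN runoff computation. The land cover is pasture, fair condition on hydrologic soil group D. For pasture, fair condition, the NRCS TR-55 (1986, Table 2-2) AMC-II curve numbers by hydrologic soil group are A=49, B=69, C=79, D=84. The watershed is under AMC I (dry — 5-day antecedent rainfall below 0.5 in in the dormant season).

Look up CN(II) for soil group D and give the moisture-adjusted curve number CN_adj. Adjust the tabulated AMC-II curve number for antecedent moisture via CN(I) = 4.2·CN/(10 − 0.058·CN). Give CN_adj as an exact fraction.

NRCS table: pasture, fair condition, soil group D → CN(II) = 84
Adjust CN=84 to AMC I: 4.2·84/(10 − 0.058·84) → (1764/5) ÷ (641/125) = 44100/641 ≈ 68.799

CN_adj = 44100/641 ≈ 68.799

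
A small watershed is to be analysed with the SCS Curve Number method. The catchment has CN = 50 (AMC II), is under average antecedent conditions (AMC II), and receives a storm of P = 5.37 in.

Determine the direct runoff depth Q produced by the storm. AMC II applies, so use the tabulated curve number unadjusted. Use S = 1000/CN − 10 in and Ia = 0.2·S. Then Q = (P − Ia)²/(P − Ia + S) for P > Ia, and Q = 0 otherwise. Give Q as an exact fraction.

Q = 113569/133700 in ≈ 0.849 in

AMC II — tabulated CN = 50 applies directly.
Max retention: S = 1000/50 − 10 = 10 in (≈ 10.000 in)
Initial abstraction Ia = S/5 = 10/5 = 2 ≈ 2.000 in
Since P=5.370 > Ia=2.000: effective rainfall P−Ia = 337/100 in
Q: (337/100)² ÷ (1337/100) = 113569/133700 in (≈ 0.849 in)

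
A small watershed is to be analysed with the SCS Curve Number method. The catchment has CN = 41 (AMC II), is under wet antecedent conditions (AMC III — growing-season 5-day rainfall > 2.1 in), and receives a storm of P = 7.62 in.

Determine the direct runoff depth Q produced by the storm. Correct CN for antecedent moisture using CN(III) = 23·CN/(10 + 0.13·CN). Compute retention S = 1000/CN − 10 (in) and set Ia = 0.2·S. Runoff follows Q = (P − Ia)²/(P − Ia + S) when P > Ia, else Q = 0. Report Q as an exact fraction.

Wet (AMC III): CN(III) = 23·41/(10 + 0.13·41) = 943/(1533/100) = 94300/1533 ≈ 61.513
S = 1000/(94300/1533) − 10 = 5900/943 in ≈ 6.257 in
Initial abstraction Ia = S/5 = (5900/943)/5 = 1180/943 ≈ 1.251 in
P − Ia = 7.620 − 1.251 = 300283/47150 ≈ 6.369 in (> 0, runoff occurs)
Q: (300283/47150)² ÷ (595283/47150) = 90169880089/28067593450 in (≈ 3.213 in)

Q = 90169880089/28067593450 in ≈ 3.213 in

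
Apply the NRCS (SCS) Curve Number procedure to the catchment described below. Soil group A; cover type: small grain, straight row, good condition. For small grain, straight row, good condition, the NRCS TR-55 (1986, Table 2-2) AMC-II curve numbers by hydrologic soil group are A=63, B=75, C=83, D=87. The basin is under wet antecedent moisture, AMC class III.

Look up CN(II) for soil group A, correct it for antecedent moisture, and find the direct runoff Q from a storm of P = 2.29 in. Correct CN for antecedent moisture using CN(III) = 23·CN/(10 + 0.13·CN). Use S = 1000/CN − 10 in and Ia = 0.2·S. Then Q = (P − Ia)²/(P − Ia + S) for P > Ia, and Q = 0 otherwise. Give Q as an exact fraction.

NRCS table: small grain, straight row, good condition, soil group A → CN(II) = 63
CN(III) from CN(II)=63: (23·63)/(10 + 0.13·63) = 144900/1819 ≈ 79.659
Retention S: 1000/CN − 10 with CN=79.659 → S = 3700/1449 ≈ 2.553 in
Ia = 0.2S: 0.2·2.553 = 0.511 in (exactly 740/1449)
Excess rainfall: 2.290 − 0.511 = 1.779 in; P > Ia so Q > 0
Runoff Q = (P−Ia)²/(P−Ia+S) = (1.779)²/(1.779+2.553) = 66471668041/90971262900 ≈ 0.731 in

Q = 66471668041/90971262900 in ≈ 0.731 in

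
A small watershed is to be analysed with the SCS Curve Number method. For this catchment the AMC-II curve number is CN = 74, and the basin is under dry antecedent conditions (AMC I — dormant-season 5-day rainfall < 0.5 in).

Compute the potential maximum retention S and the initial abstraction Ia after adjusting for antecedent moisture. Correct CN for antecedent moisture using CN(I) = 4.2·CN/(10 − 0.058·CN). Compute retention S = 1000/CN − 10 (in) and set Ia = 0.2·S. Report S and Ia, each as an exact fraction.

Dry (AMC I): CN(I) = 4.2·74/(10 − 0.058·74) = (1554/5)/(1427/250) = 77700/1427 ≈ 54.450
Max retention: S = 1000/(77700/1427) − 10 = 6500/777 in (≈ 8.366 in)
Ia = 0.2S: 0.2·8.366 = 1.673 in (exactly 1300/777)

S = 6500/777 in ≈ 8.366 in; Ia = 1300/777 in ≈ 1.673 in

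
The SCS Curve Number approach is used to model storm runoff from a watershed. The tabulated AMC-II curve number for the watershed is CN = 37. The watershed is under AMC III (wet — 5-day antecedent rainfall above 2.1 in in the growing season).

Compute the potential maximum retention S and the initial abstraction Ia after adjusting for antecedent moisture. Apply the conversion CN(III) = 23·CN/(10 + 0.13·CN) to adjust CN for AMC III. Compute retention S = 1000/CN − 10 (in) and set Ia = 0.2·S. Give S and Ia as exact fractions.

CN(III) from CN(II)=37: (23·37)/(10 + 0.13·37) = 85100/1481 ≈ 57.461
S = 1000/(85100/1481) − 10 = 6300/851 in ≈ 7.403 in
Ia = 0.2S: 0.2·7.403 = 1.481 in (exactly 1260/851)

S = 6300/851 in ≈ 7.403 in; Ia = 1260/851 in ≈ 1.481 in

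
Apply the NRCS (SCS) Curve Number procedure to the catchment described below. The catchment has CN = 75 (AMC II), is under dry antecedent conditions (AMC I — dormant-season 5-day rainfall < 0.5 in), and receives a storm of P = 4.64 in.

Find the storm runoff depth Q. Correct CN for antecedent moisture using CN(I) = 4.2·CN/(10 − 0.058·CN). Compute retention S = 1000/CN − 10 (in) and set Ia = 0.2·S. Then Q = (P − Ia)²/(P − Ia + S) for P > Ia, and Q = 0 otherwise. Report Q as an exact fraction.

Adjust CN=75 to AMC I: 4.2·75/(10 − 0.058·75) → 315 ÷ (113/20) = 6300/113 ≈ 55.752
S = 1000/(6300/113) − 10 = 500/63 in ≈ 7.937 in
Initial abstraction Ia = S/5 = (500/63)/5 = 100/63 ≈ 1.587 in
P − Ia = 4.640 − 1.587 = 4808/1575 ≈ 3.053 in (> 0, runoff occurs)
Q: (4808/1575)² ÷ (17308/1575) = 5779216/6815025 in (≈ 0.848 in)

Q = 5779216/6815025 in ≈ 0.848 in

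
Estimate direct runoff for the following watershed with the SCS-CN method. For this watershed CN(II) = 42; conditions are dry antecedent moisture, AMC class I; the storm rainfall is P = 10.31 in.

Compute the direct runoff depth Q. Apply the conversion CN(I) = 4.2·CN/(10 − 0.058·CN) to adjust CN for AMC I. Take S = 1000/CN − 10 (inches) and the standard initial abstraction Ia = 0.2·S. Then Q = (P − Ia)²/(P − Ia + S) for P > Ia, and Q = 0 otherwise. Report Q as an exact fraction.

Q = 27116538241/71206991100 in ≈ 0.381 in

Dry (AMC I): CN(I) = 4.2·42/(10 − 0.058·42) = (882/5)/(1891/250) = 44100/1891 ≈ 23.321
Retention S: 1000/CN − 10 with CN=23.321 → S = 14500/441 ≈ 32.880 in
Initial abstraction Ia = S/5 = (14500/441)/5 = 2900/441 ≈ 6.576 in
Excess rainfall: 10.310 − 6.576 = 3.734 in; P > Ia so Q > 0
Runoff Q = (P−Ia)²/(P−Ia+S) = (3.734)²/(3.734+32.880) = 27116538241/71206991100 ≈ 0.381 in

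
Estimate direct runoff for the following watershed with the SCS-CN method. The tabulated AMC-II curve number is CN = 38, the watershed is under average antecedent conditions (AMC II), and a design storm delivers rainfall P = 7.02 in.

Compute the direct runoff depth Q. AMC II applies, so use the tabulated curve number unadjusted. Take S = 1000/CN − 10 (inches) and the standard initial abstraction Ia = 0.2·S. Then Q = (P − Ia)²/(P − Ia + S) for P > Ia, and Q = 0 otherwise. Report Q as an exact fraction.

CN(II) = 38; AMC II needs no correction.
Retention S: 1000/CN − 10 with CN=38.000 → S = 310/19 ≈ 16.316 in
Ia = 0.2S: 0.2·16.316 = 3.263 in (exactly 62/19)
P − Ia = 7.020 − 3.263 = 3569/950 ≈ 3.757 in (> 0, runoff occurs)
Q = (3569/950)²/((3569/950) + 310/19) = (12737761/902500)/(19069/950) = 12737761/18115550 in ≈ 0.703 in

Q = 12737761/18115550 in ≈ 0.703 in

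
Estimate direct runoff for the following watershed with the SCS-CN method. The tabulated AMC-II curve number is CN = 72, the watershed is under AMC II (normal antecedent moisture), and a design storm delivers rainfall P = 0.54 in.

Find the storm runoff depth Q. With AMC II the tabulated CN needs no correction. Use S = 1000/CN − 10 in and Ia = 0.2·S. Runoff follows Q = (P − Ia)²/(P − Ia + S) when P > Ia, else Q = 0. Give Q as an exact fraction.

Q = 0 in ≈ 0.000 in

Average conditions: CN = 72 (no AMC adjustment).
S = 1000/72 − 10 = 35/9 in ≈ 3.889 in
Ia = 0.2S: 0.2·3.889 = 0.778 in (exactly 7/9)
P = 0.540 ≤ Ia = 0.778 in: entire storm abstracted, Q = 0.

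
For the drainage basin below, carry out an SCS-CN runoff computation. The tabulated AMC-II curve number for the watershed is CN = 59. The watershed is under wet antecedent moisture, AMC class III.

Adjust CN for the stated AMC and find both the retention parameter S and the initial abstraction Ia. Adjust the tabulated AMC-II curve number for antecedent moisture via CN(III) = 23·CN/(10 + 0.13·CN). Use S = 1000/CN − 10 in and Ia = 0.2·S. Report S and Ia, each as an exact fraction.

CN(III) from CN(II)=59: (23·59)/(10 + 0.13·59) = 135700/1767 ≈ 76.797
Retention S: 1000/CN − 10 with CN=76.797 → S = 4100/1357 ≈ 3.021 in
Initial abstraction Ia = S/5 = (4100/1357)/5 = 820/1357 ≈ 0.604 in

S = 4100/1357 in ≈ 3.021 in; Ia = 820/1357 in ≈ 0.604 in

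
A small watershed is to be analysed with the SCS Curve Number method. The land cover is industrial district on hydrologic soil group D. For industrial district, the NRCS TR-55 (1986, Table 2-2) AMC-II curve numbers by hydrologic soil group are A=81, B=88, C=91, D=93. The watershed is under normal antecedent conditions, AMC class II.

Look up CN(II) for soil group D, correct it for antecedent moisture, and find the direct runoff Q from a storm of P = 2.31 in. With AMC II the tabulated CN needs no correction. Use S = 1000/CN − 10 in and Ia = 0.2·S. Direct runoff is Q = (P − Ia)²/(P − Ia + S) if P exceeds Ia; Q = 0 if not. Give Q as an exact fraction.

Q = 57618127/35981700 in ≈ 1.601 in

NRCS table: industrial district, soil group D → CN(II) = 93
Average conditions: CN = 93 (no AMC adjustment).
Max retention: S = 1000/93 − 10 = 70/93 in (≈ 0.753 in)
Ia = 0.2S: 0.2·0.753 = 0.151 in (exactly 14/93)
P − Ia = 2.310 − 0.151 = 20083/9300 ≈ 2.159 in (> 0, runoff occurs)
Q: (20083/9300)² ÷ (27083/9300) = 57618127/35981700 in (≈ 1.601 in)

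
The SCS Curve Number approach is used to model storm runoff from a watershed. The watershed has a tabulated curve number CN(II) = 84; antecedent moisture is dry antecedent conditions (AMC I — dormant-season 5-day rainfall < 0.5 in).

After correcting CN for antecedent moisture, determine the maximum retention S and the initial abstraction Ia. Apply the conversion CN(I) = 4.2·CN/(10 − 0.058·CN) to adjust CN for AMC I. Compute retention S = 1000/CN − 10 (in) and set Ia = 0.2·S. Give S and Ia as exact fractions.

Dry (AMC I): CN(I) = 4.2·84/(10 − 0.058·84) = (1764/5)/(641/125) = 44100/641 ≈ 68.799
Retention S: 1000/CN − 10 with CN=68.799 → S = 2000/441 ≈ 4.535 in
Ia = 0.2S: 0.2·4.535 = 0.907 in (exactly 400/441)

S = 2000/441 in ≈ 4.535 in; Ia = 400/441 in ≈ 0.907 in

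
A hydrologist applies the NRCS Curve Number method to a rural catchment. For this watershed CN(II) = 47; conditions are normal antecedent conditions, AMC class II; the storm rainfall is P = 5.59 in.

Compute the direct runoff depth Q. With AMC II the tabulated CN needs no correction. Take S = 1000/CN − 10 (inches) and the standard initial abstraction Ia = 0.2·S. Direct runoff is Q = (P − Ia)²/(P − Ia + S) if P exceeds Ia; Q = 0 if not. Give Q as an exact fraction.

Q = 245642929/322763100 in ≈ 0.761 in

CN(II) = 47; AMC II needs no correction.
S = 1000/47 − 10 = 530/47 in ≈ 11.277 in
Initial abstraction Ia = S/5 = (530/47)/5 = 106/47 ≈ 2.255 in
Excess rainfall: 5.590 − 2.255 = 3.335 in; P > Ia so Q > 0
Q: (15673/4700)² ÷ (68673/4700) = 245642929/322763100 in (≈ 0.761 in)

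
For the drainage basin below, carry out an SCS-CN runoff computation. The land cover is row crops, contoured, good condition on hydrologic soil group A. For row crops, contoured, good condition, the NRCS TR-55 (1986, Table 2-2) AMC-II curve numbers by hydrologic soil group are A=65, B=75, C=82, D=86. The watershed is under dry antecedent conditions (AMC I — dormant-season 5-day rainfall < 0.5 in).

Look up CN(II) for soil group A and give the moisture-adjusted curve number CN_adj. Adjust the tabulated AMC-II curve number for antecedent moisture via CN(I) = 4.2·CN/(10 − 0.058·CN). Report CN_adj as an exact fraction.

CN_adj = 3900/89 ≈ 43.820

NRCS table: row crops, contoured, good condition, soil group A → CN(II) = 65
Dry (AMC I): CN(I) = 4.2·65/(10 − 0.058·65) = 273/(623/100) = 3900/89 ≈ 43.820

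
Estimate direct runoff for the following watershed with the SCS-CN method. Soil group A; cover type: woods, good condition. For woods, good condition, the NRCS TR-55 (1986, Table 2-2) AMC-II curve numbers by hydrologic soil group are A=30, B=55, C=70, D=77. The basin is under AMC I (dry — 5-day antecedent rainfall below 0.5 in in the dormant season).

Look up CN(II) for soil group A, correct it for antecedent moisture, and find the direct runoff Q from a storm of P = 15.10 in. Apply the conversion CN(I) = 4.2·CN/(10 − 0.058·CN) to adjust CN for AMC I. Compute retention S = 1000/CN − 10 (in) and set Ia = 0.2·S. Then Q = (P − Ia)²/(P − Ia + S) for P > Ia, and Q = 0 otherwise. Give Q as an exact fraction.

Q = 128881/482310 in ≈ 0.267 in

NRCS table: woods, good condition, soil group A → CN(II) = 30
Dry (AMC I): CN(I) = 4.2·30/(10 − 0.058·30) = 126/(413/50) = 900/59 ≈ 15.254
Retention S: 1000/CN − 10 with CN=15.254 → S = 500/9 ≈ 55.556 in
Ia = 0.2·(500/9) = 100/9 in ≈ 11.111 in
Excess rainfall: 15.100 − 11.111 = 3.989 in; P > Ia so Q > 0
Q = (359/90)²/((359/90) + 500/9) = (128881/8100)/(5359/90) = 128881/482310 in ≈ 0.267 in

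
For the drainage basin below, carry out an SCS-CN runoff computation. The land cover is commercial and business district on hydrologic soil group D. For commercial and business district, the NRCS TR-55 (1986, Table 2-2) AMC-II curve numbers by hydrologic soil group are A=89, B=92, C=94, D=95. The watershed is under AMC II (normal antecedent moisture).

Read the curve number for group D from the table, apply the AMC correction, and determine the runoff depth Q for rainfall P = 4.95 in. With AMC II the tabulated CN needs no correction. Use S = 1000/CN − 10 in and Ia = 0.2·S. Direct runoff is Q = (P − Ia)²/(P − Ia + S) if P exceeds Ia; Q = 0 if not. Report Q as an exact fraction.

NRCS table: commercial and business district, soil group D → CN(II) = 95
Average conditions: CN = 95 (no AMC adjustment).
Retention S: 1000/CN − 10 with CN=95.000 → S = 10/19 ≈ 0.526 in
Initial abstraction Ia = S/5 = (10/19)/5 = 2/19 ≈ 0.105 in
Excess rainfall: 4.950 − 0.105 = 4.845 in; P > Ia so Q > 0
Runoff Q = (P−Ia)²/(P−Ia+S) = (4.845)²/(4.845+0.526) = 3389281/775580 ≈ 4.370 in

Q = 3389281/775580 in ≈ 4.370 in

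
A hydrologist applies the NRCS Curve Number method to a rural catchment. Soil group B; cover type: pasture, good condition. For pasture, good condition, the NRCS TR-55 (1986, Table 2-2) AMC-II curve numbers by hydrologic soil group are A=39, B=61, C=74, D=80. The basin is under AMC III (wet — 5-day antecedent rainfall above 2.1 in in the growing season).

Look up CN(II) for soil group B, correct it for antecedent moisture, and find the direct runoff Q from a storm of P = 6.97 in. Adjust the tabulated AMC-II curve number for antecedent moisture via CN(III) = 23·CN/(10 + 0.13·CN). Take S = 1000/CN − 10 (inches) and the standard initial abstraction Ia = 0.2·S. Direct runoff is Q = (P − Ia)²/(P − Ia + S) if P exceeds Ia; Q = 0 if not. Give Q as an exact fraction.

Q = 809803811881/180971707300 in ≈ 4.475 in

NRCS table: pasture, good condition, soil group B → CN(II) = 61
Wet (AMC III): CN(III) = 23·61/(10 + 0.13·61) = 1403/(1793/100) = 140300/1793 ≈ 78.249
Max retention: S = 1000/(140300/1793) − 10 = 3900/1403 in (≈ 2.780 in)
Ia = 0.2S: 0.2·2.780 = 0.556 in (exactly 780/1403)
Excess rainfall: 6.970 − 0.556 = 6.414 in; P > Ia so Q > 0
Q = (899891/140300)²/((899891/140300) + 3900/1403) = (809803811881/19684090000)/(1289891/140300) = 809803811881/180971707300 in ≈ 4.475 in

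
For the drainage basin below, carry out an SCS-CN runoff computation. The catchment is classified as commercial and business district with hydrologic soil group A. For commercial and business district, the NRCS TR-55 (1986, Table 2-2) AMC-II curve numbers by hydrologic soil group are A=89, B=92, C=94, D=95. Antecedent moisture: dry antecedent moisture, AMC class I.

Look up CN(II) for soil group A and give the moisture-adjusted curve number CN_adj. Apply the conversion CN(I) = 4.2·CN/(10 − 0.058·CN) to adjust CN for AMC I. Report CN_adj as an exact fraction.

NRCS table: commercial and business district, soil group A → CN(II) = 89
Adjust CN=89 to AMC I: 4.2·89/(10 − 0.058·89) → (1869/5) ÷ (2419/500) = 186900/2419 ≈ 77.263

CN_adj = 186900/2419 ≈ 77.263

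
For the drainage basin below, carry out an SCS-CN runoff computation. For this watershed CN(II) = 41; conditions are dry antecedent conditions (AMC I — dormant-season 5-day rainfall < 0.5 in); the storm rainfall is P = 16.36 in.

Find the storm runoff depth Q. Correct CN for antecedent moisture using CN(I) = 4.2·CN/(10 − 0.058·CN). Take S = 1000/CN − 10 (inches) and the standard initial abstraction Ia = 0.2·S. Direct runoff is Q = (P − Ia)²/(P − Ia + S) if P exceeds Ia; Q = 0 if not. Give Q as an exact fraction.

CN(I) from CN(II)=41: (4.2·41)/(10 − 0.058·41) = 86100/3811 ≈ 22.592
Retention S: 1000/CN − 10 with CN=22.592 → S = 29500/861 ≈ 34.262 in
Ia = 0.2S: 0.2·34.262 = 6.852 in (exactly 5900/861)
P − Ia = 16.360 − 6.852 = 204649/21525 ≈ 9.508 in (> 0, runoff occurs)
Q: (204649/21525)² ÷ (942149/21525) = 41881213201/20279757225 in (≈ 2.065 in)

Q = 41881213201/20279757225 in ≈ 2.065 in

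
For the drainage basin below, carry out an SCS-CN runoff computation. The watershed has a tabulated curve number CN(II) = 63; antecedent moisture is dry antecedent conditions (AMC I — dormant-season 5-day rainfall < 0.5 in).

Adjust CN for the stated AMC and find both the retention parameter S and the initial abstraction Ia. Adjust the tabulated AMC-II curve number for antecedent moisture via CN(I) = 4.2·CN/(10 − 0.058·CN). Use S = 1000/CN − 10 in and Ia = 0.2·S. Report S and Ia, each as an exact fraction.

CN(I) from CN(II)=63: (4.2·63)/(10 − 0.058·63) = 132300/3173 ≈ 41.696
Max retention: S = 1000/(132300/3173) − 10 = 18500/1323 in (≈ 13.983 in)
Initial abstraction Ia = S/5 = (18500/1323)/5 = 3700/1323 ≈ 2.797 in

S = 18500/1323 in ≈ 13.983 in; Ia = 3700/1323 in ≈ 2.797 in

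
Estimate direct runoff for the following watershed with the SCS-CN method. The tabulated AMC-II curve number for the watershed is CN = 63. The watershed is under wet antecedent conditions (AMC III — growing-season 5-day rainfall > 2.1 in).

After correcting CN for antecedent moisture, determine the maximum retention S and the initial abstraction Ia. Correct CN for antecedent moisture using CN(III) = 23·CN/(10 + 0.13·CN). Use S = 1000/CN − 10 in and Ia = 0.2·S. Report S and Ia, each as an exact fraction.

S = 3700/1449 in ≈ 2.553 in; Ia = 740/1449 in ≈ 0.511 in

CN(III) from CN(II)=63: (23·63)/(10 + 0.13·63) = 144900/1819 ≈ 79.659
Max retention: S = 1000/(144900/1819) − 10 = 3700/1449 in (≈ 2.553 in)
Ia = 0.2S: 0.2·2.553 = 0.511 in (exactly 740/1449)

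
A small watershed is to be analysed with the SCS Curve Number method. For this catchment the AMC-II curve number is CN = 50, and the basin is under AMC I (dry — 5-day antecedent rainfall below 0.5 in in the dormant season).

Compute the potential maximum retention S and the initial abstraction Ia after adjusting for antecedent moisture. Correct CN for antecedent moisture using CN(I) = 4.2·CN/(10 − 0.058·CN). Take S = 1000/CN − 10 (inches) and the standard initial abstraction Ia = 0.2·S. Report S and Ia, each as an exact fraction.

Adjust CN=50 to AMC I: 4.2·50/(10 − 0.058·50) → 210 ÷ (71/10) = 2100/71 ≈ 29.577
Max retention: S = 1000/(2100/71) − 10 = 500/21 in (≈ 23.810 in)
Ia = 0.2S: 0.2·23.810 = 4.762 in (exactly 100/21)

S = 500/21 in ≈ 23.810 in; Ia = 100/21 in ≈ 4.762 in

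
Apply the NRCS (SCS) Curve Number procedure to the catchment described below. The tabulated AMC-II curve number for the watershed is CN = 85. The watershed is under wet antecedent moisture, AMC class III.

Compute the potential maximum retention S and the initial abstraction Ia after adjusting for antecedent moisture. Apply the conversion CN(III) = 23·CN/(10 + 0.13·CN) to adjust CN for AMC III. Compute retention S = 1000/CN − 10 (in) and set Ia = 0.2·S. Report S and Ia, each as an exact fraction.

CN(III) from CN(II)=85: (23·85)/(10 + 0.13·85) = 39100/421 ≈ 92.874
S = 1000/(39100/421) − 10 = 300/391 in ≈ 0.767 in
Initial abstraction Ia = S/5 = (300/391)/5 = 60/391 ≈ 0.153 in

S = 300/391 in ≈ 0.767 in; Ia = 60/391 in ≈ 0.153 in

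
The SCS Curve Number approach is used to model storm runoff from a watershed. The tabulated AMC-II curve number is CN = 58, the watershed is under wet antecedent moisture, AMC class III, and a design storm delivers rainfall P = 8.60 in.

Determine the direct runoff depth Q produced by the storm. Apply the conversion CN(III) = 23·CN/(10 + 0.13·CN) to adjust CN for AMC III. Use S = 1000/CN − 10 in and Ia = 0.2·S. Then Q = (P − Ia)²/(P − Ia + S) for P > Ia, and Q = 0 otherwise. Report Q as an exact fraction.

CN(III) from CN(II)=58: (23·58)/(10 + 0.13·58) = 66700/877 ≈ 76.055
Max retention: S = 1000/(66700/877) − 10 = 2100/667 in (≈ 3.148 in)
Ia = 0.2S: 0.2·3.148 = 0.630 in (exactly 420/667)
Excess rainfall: 8.600 − 0.630 = 7.970 in; P > Ia so Q > 0
Runoff Q = (P−Ia)²/(P−Ia+S) = (7.970)²/(7.970+3.148) = 706549561/123665135 ≈ 5.713 in

Q = 706549561/123665135 in ≈ 5.713 in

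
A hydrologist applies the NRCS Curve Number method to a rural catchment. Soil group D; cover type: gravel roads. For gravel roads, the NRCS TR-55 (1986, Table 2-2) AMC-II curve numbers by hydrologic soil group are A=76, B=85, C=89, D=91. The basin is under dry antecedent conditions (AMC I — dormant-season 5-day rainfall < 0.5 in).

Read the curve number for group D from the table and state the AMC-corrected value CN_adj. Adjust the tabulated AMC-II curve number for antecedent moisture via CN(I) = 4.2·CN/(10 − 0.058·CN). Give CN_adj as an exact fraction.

NRCS table: gravel roads, soil group D → CN(II) = 91
Dry (AMC I): CN(I) = 4.2·91/(10 − 0.058·91) = (1911/5)/(2361/500) = 63700/787 ≈ 80.940

CN_adj = 63700/787 ≈ 80.940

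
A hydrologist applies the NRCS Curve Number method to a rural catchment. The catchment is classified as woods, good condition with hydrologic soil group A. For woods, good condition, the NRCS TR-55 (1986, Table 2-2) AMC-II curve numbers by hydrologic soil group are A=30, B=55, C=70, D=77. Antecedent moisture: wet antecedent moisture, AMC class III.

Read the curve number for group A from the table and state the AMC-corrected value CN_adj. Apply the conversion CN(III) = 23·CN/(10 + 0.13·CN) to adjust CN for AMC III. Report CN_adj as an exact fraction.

CN_adj = 6900/139 ≈ 49.640

NRCS table: woods, good condition, soil group A → CN(II) = 30
Adjust CN=30 to AMC III: 23·30/(10 + 0.13·30) → 690 ÷ (139/10) = 6900/139 ≈ 49.640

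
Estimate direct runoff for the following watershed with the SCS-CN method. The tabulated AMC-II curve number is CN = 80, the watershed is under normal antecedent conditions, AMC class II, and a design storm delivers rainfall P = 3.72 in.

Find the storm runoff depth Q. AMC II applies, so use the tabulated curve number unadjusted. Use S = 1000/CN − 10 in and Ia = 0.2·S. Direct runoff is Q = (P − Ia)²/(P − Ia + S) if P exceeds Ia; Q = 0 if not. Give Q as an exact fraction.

Q = 25921/14300 in ≈ 1.813 in

CN(II) = 80; AMC II needs no correction.
Max retention: S = 1000/80 − 10 = 5/2 in (≈ 2.500 in)
Ia = 0.2·(5/2) = 1/2 in ≈ 0.500 in
Since P=3.720 > Ia=0.500: effective rainfall P−Ia = 161/50 in
Runoff Q = (P−Ia)²/(P−Ia+S) = (3.220)²/(3.220+2.500) = 25921/14300 ≈ 1.813 in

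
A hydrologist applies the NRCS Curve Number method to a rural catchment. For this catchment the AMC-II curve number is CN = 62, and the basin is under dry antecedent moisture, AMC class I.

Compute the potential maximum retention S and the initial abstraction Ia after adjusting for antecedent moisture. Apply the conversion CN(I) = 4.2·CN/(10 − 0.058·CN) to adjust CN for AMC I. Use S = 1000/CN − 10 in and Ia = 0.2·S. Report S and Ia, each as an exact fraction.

S = 9500/651 in ≈ 14.593 in; Ia = 1900/651 in ≈ 2.919 in

Dry (AMC I): CN(I) = 4.2·62/(10 − 0.058·62) = (1302/5)/(1601/250) = 65100/1601 ≈ 40.662
Max retention: S = 1000/(65100/1601) − 10 = 9500/651 in (≈ 14.593 in)
Initial abstraction Ia = S/5 = (9500/651)/5 = 1900/651 ≈ 2.919 in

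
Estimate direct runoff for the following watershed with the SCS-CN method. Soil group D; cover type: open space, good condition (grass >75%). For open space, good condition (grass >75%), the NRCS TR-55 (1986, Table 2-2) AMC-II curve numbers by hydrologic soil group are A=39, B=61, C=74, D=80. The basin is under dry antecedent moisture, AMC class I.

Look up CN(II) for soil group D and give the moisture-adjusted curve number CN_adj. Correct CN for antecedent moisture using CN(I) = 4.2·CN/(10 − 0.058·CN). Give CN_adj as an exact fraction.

CN_adj = 4200/67 ≈ 62.687

NRCS table: open space, good condition (grass >75%), soil group D → CN(II) = 80
Adjust CN=80 to AMC I: 4.2·80/(10 − 0.058·80) → 336 ÷ (134/25) = 4200/67 ≈ 62.687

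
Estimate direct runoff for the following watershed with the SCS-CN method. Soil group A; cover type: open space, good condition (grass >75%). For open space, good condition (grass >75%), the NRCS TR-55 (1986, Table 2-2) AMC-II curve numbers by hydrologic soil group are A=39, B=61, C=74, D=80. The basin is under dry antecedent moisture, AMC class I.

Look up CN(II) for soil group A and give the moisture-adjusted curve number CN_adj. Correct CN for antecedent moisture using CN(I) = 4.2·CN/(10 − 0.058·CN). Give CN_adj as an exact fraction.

CN_adj = 81900/3869 ≈ 21.168

NRCS table: open space, good condition (grass >75%), soil group A → CN(II) = 39
CN(I) from CN(II)=39: (4.2·39)/(10 − 0.058·39) = 81900/3869 ≈ 21.168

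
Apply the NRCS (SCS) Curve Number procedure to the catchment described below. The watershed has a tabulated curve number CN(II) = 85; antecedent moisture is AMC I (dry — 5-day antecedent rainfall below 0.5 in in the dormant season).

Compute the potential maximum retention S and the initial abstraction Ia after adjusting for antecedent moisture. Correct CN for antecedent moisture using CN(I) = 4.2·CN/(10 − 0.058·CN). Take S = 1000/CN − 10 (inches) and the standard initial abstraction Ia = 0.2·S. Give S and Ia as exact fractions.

S = 500/119 in ≈ 4.202 in; Ia = 100/119 in ≈ 0.840 in

Adjust CN=85 to AMC I: 4.2·85/(10 − 0.058·85) → 357 ÷ (507/100) = 11900/169 ≈ 70.414
Max retention: S = 1000/(11900/169) − 10 = 500/119 in (≈ 4.202 in)
Ia = 0.2S: 0.2·4.202 = 0.840 in (exactly 100/119)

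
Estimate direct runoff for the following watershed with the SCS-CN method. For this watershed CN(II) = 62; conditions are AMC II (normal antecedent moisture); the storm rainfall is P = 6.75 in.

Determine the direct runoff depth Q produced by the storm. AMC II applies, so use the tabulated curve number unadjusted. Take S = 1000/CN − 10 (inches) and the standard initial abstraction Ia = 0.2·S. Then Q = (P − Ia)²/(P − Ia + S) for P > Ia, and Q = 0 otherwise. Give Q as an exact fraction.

CN(II) = 62; AMC II needs no correction.
Retention S: 1000/CN − 10 with CN=62.000 → S = 190/31 ≈ 6.129 in
Initial abstraction Ia = S/5 = (190/31)/5 = 38/31 ≈ 1.226 in
Since P=6.750 > Ia=1.226: effective rainfall P−Ia = 685/124 in
Q = (685/124)²/((685/124) + 190/31) = (469225/15376)/(1445/124) = 93845/35836 in ≈ 2.619 in

Q = 93845/35836 in ≈ 2.619 in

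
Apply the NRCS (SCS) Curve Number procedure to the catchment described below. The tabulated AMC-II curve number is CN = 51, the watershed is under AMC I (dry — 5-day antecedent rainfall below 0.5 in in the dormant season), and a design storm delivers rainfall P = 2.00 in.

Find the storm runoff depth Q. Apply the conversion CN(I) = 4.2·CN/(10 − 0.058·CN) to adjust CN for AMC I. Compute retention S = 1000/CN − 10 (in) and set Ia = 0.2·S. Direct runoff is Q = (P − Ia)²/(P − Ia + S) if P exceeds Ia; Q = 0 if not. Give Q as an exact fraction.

Q = 0 in ≈ 0.000 in

CN(I) from CN(II)=51: (4.2·51)/(10 − 0.058·51) = 15300/503 ≈ 30.417
S = 1000/(15300/503) − 10 = 3500/153 in ≈ 22.876 in
Ia = 0.2S: 0.2·22.876 = 4.575 in (exactly 700/153)
P = 2.000 ≤ Ia = 4.575 in: entire storm abstracted, Q = 0.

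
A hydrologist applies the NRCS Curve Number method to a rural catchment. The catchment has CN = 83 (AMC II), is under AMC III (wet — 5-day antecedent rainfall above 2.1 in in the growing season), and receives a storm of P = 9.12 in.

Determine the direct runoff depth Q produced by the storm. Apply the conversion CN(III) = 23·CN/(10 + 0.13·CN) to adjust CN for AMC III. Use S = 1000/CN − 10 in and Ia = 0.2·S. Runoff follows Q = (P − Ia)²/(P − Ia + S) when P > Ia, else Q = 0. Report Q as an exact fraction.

Wet (AMC III): CN(III) = 23·83/(10 + 0.13·83) = 1909/(2079/100) = 190900/2079 ≈ 91.823
S = 1000/(190900/2079) − 10 = 1700/1909 in ≈ 0.891 in
Ia = 0.2S: 0.2·0.891 = 0.178 in (exactly 340/1909)
Excess rainfall: 9.120 − 0.178 = 8.942 in; P > Ia so Q > 0
Q = (426752/47725)²/((426752/47725) + 1700/1909) = (182117269504/2277675625)/(469252/47725) = 45529317376/5598762925 in ≈ 8.132 in

Q = 45529317376/5598762925 in ≈ 8.132 in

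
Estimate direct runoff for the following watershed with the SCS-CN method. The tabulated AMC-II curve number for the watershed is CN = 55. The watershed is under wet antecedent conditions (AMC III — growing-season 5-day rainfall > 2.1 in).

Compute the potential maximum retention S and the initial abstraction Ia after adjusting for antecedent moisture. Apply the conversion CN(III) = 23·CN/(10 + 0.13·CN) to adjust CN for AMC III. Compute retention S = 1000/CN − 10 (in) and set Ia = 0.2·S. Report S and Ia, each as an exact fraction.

S = 900/253 in ≈ 3.557 in; Ia = 180/253 in ≈ 0.711 in

Adjust CN=55 to AMC III: 23·55/(10 + 0.13·55) → 1265 ÷ (343/20) = 25300/343 ≈ 73.761
Retention S: 1000/CN − 10 with CN=73.761 → S = 900/253 ≈ 3.557 in
Initial abstraction Ia = S/5 = (900/253)/5 = 180/253 ≈ 0.711 in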